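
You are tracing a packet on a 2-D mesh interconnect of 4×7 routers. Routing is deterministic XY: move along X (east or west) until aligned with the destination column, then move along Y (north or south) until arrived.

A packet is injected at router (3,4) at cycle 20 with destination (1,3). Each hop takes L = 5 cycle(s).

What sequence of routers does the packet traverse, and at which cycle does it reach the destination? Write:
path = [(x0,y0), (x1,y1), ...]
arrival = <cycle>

  0. router=(3,4) cycle=20 (inject)
  1. router=(2,4) cycle=25 dir=W
  2. router=(1,4) cycle=30 dir=W
  3. router=(1,3) cycle=35 dir=S

path = [(3,4), (2,4), (1,4), (1,3)]
arrival = 35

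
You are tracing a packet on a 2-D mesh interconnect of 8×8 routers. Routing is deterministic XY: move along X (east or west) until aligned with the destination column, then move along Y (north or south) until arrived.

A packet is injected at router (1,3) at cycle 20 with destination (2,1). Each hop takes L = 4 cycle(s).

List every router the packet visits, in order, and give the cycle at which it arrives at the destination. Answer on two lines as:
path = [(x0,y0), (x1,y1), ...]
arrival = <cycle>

path = [(1,3), (2,3), (2,2), (2,1)]
arrival = 32

t=20: at (1,3)
t=24: at (2,3) after E
t=28: at (2,2) after S
t=32: at (2,1) after S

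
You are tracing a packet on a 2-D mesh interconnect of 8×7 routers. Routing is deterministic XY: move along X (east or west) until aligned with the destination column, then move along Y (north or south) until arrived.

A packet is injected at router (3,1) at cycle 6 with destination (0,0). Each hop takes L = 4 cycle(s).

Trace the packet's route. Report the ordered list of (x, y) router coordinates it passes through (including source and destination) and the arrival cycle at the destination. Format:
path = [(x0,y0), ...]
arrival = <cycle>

path = [(3,1), (2,1), (1,1), (0,1), (0,0)]
arrival = 22

src (3,1)  cyc=6
W→(2,1)  cyc=10
W→(1,1)  cyc=14
W→(0,1)  cyc=18
S→(0,0)  cyc=22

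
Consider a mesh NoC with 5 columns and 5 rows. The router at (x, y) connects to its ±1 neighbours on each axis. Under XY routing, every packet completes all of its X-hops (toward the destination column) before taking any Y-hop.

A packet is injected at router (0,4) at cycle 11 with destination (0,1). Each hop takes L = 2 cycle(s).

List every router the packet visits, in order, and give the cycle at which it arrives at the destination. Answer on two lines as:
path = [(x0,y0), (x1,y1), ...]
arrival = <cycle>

path = [(0,4), (0,3), (0,2), (0,1)]
arrival = 17

  0. router=(0,4) cycle=11 (inject)
  1. router=(0,3) cycle=13 dir=S
  2. router=(0,2) cycle=15 dir=S
  3. router=(0,1) cycle=17 dir=S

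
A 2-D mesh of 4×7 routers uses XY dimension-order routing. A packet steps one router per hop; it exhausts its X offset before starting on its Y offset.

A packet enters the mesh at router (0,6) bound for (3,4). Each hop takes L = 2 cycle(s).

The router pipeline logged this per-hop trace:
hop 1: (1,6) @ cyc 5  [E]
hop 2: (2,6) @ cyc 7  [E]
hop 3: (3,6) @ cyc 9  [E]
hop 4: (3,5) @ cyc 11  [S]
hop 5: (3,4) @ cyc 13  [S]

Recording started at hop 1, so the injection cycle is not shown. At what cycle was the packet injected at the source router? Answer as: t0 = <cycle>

t0 = 3

Hop 1 reached at cycle 5; hop k is at t0 + k·L.
So t0 = 5 − 1·2 = 3.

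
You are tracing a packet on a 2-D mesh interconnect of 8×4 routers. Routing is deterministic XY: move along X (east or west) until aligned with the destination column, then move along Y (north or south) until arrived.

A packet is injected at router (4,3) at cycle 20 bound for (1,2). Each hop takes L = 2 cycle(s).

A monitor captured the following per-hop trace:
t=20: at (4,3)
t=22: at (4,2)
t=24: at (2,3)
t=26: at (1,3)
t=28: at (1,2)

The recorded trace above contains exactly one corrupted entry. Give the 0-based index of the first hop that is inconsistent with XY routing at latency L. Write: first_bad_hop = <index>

hop 1: step (+0,-1), +2 cyc — BAD: Y-move but x=4≠1

first_bad_hop = 1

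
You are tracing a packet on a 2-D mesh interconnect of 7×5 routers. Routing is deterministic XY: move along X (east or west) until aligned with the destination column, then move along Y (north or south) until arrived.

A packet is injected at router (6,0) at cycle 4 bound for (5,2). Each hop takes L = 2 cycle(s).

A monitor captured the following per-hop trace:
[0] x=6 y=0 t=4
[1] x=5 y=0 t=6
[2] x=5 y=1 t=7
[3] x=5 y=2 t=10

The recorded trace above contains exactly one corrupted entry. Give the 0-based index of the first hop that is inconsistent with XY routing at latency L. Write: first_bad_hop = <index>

[1] (-1,+0) / 2c ⇒ ok
[2] (+0,+1) / 1c ⇒ BAD: Δcyc=1≠L

first_bad_hop = 2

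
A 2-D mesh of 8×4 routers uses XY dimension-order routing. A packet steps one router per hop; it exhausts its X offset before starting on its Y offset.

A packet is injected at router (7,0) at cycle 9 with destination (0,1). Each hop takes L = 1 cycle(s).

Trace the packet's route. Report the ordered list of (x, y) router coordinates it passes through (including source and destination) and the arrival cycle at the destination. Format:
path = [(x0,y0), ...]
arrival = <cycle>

  0. router=(7,0) cycle=9 (inject)
  1. router=(6,0) cycle=10 dir=W
  2. router=(5,0) cycle=11 dir=W
  3. router=(4,0) cycle=12 dir=W
  4. router=(3,0) cycle=13 dir=W
  5. router=(2,0) cycle=14 dir=W
  6. router=(1,0) cycle=15 dir=W
  7. router=(0,0) cycle=16 dir=W
  8. router=(0,1) cycle=17 dir=N

path = [(7,0), (6,0), (5,0), (4,0), (3,0), (2,0), (1,0), (0,0), (0,1)]
arrival = 17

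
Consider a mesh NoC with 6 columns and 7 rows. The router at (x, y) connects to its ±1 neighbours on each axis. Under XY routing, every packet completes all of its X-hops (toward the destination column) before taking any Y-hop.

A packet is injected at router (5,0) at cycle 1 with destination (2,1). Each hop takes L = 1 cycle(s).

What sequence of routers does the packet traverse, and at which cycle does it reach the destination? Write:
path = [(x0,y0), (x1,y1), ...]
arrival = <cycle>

path = [(5,0), (4,0), (3,0), (2,0), (2,1)]
arrival = 5

#0 — 5,0 | c1
#1 — 4,0 | c2 | W
#2 — 3,0 | c3 | W
#3 — 2,0 | c4 | W
#4 — 2,1 | c5 | N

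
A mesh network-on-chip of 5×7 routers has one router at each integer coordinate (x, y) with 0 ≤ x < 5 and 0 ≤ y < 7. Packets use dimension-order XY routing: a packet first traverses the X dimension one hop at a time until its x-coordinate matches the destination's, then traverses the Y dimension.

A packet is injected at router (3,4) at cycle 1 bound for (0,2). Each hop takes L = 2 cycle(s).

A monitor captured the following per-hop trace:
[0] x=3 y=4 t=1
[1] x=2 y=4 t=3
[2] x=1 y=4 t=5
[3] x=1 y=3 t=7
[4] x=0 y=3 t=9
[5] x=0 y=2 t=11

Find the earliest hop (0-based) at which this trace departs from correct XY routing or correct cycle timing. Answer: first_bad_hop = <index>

  1: Δx=-1 Δy=+0 Δt=2 [ok]
  2: Δx=-1 Δy=+0 Δt=2 [ok]
  3: Δx=+0 Δy=-1 Δt=2 [BAD: Y-move but x=1≠0]

first_bad_hop = 3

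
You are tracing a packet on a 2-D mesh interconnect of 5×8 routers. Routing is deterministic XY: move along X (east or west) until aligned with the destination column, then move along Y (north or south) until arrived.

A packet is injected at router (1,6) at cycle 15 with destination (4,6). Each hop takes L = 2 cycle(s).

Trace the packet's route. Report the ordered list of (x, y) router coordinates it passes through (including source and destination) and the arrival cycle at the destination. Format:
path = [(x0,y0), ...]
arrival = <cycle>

t=15: at (1,6)
t=17: at (2,6) after E
t=19: at (3,6) after E
t=21: at (4,6) after E

path = [(1,6), (2,6), (3,6), (4,6)]
arrival = 21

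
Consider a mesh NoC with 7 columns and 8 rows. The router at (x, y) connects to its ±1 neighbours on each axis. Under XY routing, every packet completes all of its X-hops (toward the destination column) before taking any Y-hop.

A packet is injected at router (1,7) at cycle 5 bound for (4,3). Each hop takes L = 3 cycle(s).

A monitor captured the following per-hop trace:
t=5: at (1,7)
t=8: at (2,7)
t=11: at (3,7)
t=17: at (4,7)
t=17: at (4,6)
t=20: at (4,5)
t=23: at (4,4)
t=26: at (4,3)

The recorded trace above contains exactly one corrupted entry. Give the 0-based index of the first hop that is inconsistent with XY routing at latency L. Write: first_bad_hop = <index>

first_bad_hop = 3

[1] (+1,+0) / 3c ⇒ ok
[2] (+1,+0) / 3c ⇒ ok
[3] (+1,+0) / 6c ⇒ BAD: Δcyc=6≠L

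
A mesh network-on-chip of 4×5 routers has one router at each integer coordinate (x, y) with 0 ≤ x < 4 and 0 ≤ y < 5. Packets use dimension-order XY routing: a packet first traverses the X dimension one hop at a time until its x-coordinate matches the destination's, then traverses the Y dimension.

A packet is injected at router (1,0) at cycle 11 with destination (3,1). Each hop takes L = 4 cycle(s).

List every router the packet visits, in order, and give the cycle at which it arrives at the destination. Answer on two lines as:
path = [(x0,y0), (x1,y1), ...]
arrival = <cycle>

path = [(1,0), (2,0), (3,0), (3,1)]
arrival = 23

  0. router=(1,0) cycle=11 (inject)
  1. router=(2,0) cycle=15 dir=E
  2. router=(3,0) cycle=19 dir=E
  3. router=(3,1) cycle=23 dir=N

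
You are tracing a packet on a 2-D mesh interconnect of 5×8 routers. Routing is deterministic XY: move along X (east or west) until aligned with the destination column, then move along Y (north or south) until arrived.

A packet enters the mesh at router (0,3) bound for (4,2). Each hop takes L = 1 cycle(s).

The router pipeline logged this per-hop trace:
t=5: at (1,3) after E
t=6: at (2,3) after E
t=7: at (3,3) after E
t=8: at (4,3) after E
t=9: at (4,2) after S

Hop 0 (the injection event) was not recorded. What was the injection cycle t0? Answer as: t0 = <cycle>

The first recorded entry is hop 1 at cycle 5.
Therefore t0 = 5 − L = 4.

t0 = 4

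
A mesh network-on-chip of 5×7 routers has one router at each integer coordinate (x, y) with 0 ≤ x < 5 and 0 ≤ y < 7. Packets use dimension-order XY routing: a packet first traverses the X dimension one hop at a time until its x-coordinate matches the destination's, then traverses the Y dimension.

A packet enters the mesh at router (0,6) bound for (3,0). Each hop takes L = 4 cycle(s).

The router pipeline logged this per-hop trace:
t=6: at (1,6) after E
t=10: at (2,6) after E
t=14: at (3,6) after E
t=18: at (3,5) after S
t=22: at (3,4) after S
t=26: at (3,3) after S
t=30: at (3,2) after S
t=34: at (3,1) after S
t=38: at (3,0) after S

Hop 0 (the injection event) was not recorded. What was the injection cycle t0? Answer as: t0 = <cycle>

Hop 1 reached at cycle 6; hop k is at t0 + k·L.
So t0 = 6 − 1·4 = 2.

t0 = 2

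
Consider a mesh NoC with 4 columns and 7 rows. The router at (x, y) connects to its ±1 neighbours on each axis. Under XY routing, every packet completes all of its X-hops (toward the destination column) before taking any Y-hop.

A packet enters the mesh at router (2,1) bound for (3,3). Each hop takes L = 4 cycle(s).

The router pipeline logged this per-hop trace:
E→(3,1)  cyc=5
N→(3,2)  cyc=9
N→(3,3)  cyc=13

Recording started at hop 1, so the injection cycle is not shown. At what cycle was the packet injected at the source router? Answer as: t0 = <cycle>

t0 = 1

Hop 1 reached at cycle 5; hop k is at t0 + k·L.
Subtract one hop: t0 = 5 − 4 = 1.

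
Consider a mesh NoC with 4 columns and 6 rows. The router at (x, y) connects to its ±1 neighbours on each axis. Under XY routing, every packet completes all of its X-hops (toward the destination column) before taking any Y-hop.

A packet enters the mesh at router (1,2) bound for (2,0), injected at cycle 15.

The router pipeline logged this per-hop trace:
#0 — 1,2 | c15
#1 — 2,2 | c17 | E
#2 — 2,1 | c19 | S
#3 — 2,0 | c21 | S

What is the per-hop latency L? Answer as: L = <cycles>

Between hops 0 and 1 the cycle counter advances 17 − 15 = 2.
One hop costs L cycles, so L = 2.

L = 2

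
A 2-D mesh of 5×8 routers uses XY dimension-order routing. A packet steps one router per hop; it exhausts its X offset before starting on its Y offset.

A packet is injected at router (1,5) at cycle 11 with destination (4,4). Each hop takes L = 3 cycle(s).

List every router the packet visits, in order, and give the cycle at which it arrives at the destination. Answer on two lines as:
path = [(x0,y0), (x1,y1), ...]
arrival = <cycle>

path = [(1,5), (2,5), (3,5), (4,5), (4,4)]
arrival = 23

  0. router=(1,5) cycle=11 (inject)
  1. router=(2,5) cycle=14 dir=E
  2. router=(3,5) cycle=17 dir=E
  3. router=(4,5) cycle=20 dir=E
  4. router=(4,4) cycle=23 dir=S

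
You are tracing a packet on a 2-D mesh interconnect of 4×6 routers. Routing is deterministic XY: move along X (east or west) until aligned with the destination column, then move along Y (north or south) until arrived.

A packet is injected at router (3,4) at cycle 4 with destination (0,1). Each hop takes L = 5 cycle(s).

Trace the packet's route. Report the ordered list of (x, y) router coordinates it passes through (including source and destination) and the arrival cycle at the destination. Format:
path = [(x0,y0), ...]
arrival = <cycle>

hop 0: (3,4) @ cyc 4
hop 1: (2,4) @ cyc 9  [W]
hop 2: (1,4) @ cyc 14  [W]
hop 3: (0,4) @ cyc 19  [W]
hop 4: (0,3) @ cyc 24  [S]
hop 5: (0,2) @ cyc 29  [S]
hop 6: (0,1) @ cyc 34  [S]

path = [(3,4), (2,4), (1,4), (0,4), (0,3), (0,2), (0,1)]
arrival = 34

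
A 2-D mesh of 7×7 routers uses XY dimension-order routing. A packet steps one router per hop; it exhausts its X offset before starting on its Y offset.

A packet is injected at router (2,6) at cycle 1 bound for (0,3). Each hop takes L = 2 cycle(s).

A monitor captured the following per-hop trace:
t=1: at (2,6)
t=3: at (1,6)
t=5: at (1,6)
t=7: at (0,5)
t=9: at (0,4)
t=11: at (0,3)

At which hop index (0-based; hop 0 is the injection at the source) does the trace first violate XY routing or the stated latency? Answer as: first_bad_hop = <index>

check 1→ d=(-1,0) cyc+2: ok
check 2→ d=(0,0) cyc+2: BAD: non-unit step

first_bad_hop = 2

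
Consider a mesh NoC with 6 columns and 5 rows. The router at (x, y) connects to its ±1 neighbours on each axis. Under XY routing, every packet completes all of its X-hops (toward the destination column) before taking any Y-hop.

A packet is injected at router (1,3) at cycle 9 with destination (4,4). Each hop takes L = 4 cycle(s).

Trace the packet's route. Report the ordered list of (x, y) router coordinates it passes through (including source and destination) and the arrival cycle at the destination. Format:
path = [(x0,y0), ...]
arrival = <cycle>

path = [(1,3), (2,3), (3,3), (4,3), (4,4)]
arrival = 25

#0 — 1,3 | c9
#1 — 2,3 | c13 | E
#2 — 3,3 | c17 | E
#3 — 4,3 | c21 | E
#4 — 4,4 | c25 | N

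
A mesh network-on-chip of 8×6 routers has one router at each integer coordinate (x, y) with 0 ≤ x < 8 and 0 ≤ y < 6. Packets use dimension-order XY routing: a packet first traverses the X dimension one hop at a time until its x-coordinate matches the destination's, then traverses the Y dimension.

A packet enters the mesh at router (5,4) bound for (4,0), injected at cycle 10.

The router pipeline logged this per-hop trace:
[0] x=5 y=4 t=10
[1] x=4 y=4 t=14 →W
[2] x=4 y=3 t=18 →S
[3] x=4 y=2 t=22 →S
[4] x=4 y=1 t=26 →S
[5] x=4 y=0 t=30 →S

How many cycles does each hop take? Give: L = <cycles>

Between hops 0 and 1 the cycle counter advances 14 − 10 = 4.
One hop costs L cycles, so L = 4.

L = 4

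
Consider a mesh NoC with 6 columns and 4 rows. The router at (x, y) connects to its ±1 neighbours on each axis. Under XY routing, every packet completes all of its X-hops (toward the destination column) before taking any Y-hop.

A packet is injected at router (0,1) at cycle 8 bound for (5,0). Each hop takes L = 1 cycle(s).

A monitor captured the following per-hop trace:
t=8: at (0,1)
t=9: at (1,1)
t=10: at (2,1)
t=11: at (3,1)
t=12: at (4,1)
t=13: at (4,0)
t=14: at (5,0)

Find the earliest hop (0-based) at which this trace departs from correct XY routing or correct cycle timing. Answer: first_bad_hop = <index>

first_bad_hop = 5

[1] (+1,+0) / 1c ⇒ ok
[2] (+1,+0) / 1c ⇒ ok
[3] (+1,+0) / 1c ⇒ ok
[4] (+1,+0) / 1c ⇒ ok
[5] (+0,-1) / 1c ⇒ BAD: Y-move but x=4≠5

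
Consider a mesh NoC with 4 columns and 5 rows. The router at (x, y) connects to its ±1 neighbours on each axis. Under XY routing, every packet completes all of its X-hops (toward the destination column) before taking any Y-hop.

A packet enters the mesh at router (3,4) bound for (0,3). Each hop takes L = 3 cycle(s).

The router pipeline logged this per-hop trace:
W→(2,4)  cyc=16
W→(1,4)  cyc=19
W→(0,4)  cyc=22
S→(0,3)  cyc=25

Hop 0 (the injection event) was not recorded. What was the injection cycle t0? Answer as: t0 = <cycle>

t0 = 13

Hop 1 reached at cycle 16; hop k is at t0 + k·L.
So t0 = 16 − 1·3 = 13.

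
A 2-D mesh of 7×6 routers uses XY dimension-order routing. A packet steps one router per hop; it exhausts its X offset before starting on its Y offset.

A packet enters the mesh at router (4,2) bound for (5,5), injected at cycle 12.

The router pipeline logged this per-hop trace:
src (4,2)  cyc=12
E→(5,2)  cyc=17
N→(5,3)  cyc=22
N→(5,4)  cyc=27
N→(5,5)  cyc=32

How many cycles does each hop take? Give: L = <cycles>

L = 5

From hop 0 (12) to hop 1 (17): +5 cycles.
Each hop adds L, hence L = 5.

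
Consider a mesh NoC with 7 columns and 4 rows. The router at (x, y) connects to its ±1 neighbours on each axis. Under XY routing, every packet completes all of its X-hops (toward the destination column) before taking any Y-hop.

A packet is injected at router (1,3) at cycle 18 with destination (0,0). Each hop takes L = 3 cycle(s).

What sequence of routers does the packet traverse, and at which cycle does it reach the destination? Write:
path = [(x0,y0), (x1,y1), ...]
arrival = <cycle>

[0] x=1 y=3 t=18
[1] x=0 y=3 t=21 →W
[2] x=0 y=2 t=24 →S
[3] x=0 y=1 t=27 →S
[4] x=0 y=0 t=30 →S

path = [(1,3), (0,3), (0,2), (0,1), (0,0)]
arrival = 30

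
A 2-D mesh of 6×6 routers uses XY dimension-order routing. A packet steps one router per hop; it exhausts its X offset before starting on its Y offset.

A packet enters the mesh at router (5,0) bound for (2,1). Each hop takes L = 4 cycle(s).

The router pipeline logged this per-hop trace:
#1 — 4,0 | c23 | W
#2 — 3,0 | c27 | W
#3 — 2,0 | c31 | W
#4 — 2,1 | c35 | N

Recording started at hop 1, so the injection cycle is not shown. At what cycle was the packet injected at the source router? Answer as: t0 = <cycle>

t0 = 19

Hop 1 reached at cycle 23; hop k is at t0 + k·L.
Subtract one hop: t0 = 23 − 4 = 19.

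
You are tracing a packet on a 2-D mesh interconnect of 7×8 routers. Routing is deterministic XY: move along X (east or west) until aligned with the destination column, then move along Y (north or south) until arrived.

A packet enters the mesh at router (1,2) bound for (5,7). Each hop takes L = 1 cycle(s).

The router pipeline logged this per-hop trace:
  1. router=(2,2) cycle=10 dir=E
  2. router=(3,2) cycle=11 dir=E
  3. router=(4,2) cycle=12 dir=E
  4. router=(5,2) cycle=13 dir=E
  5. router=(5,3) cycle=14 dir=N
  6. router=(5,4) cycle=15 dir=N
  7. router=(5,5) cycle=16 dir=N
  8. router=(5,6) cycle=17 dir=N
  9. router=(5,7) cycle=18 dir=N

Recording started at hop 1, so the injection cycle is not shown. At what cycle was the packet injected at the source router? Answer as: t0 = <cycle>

t0 = 9

At hop 1 the cycle is 10; in general cyc_k = t0 + kL.
t0 = cyc[1] − L = 10 − 1 = 9.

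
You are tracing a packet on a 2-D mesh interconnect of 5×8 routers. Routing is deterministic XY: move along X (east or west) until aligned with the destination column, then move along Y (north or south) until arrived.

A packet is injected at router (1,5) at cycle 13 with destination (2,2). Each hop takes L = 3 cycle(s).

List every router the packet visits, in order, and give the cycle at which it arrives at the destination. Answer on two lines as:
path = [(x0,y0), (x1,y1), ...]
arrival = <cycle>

path = [(1,5), (2,5), (2,4), (2,3), (2,2)]
arrival = 25

src (1,5)  cyc=13
E→(2,5)  cyc=16
S→(2,4)  cyc=19
S→(2,3)  cyc=22
S→(2,2)  cyc=25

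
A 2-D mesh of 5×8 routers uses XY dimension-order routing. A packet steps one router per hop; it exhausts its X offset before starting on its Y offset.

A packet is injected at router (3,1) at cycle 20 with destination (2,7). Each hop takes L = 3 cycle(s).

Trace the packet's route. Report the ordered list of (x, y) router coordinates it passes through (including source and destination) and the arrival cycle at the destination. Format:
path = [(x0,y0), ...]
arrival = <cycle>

path = [(3,1), (2,1), (2,2), (2,3), (2,4), (2,5), (2,6), (2,7)]
arrival = 41

[0] x=3 y=1 t=20
[1] x=2 y=1 t=23 →W
[2] x=2 y=2 t=26 →N
[3] x=2 y=3 t=29 →N
[4] x=2 y=4 t=32 →N
[5] x=2 y=5 t=35 →N
[6] x=2 y=6 t=38 →N
[7] x=2 y=7 t=41 →N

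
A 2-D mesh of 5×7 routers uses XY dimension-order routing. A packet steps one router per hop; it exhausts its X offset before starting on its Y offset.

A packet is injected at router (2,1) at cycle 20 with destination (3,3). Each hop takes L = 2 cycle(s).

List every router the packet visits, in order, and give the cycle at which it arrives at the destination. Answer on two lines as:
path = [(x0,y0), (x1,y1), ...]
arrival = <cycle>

t=20: at (2,1)
t=22: at (3,1) after E
t=24: at (3,2) after N
t=26: at (3,3) after N

path = [(2,1), (3,1), (3,2), (3,3)]
arrival = 26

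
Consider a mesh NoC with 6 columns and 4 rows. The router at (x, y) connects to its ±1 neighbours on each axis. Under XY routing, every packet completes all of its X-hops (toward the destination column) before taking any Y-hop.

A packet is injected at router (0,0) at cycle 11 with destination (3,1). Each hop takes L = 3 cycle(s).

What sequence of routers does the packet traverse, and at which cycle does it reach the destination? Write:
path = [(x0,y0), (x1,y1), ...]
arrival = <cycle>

path = [(0,0), (1,0), (2,0), (3,0), (3,1)]
arrival = 23

[0] x=0 y=0 t=11
[1] x=1 y=0 t=14 →E
[2] x=2 y=0 t=17 →E
[3] x=3 y=0 t=20 →E
[4] x=3 y=1 t=23 →N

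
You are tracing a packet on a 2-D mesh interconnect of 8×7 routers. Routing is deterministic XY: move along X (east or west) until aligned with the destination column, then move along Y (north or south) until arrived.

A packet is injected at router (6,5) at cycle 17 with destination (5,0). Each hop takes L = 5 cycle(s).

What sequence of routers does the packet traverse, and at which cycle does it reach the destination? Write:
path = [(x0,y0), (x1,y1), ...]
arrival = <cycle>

path = [(6,5), (5,5), (5,4), (5,3), (5,2), (5,1), (5,0)]
arrival = 47

  0. router=(6,5) cycle=17 (inject)
  1. router=(5,5) cycle=22 dir=W
  2. router=(5,4) cycle=27 dir=S
  3. router=(5,3) cycle=32 dir=S
  4. router=(5,2) cycle=37 dir=S
  5. router=(5,1) cycle=42 dir=S
  6. router=(5,0) cycle=47 dir=S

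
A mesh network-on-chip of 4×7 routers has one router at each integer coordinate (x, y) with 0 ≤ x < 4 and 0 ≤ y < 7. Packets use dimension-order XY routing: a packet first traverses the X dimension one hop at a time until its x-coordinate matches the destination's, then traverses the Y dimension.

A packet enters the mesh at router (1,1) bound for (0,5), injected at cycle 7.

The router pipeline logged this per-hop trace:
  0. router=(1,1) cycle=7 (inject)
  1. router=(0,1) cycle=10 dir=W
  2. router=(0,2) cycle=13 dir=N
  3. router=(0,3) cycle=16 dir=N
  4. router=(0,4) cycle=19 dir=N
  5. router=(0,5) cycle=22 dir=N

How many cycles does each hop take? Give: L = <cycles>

L = 3

cyc[1] − cyc[0] = 10 − 7 = 3.
Per-hop latency L = Δcyc = 3.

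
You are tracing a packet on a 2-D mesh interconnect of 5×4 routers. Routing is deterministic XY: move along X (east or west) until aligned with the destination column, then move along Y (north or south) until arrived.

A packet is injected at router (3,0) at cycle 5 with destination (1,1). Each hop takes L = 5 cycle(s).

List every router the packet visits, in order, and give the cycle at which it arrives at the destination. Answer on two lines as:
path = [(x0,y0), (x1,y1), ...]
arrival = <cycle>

t=5: at (3,0)
t=10: at (2,0) after W
t=15: at (1,0) after W
t=20: at (1,1) after N

path = [(3,0), (2,0), (1,0), (1,1)]
arrival = 20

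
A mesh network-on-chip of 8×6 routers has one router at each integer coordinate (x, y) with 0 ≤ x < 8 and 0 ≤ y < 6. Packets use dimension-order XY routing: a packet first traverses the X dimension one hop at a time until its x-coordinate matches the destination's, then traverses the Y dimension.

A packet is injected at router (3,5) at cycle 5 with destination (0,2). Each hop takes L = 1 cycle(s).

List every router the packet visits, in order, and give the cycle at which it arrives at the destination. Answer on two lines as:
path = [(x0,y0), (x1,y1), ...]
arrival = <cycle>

path = [(3,5), (2,5), (1,5), (0,5), (0,4), (0,3), (0,2)]
arrival = 11

[0] x=3 y=5 t=5
[1] x=2 y=5 t=6 →W
[2] x=1 y=5 t=7 →W
[3] x=0 y=5 t=8 →W
[4] x=0 y=4 t=9 →S
[5] x=0 y=3 t=10 →S
[6] x=0 y=2 t=11 →S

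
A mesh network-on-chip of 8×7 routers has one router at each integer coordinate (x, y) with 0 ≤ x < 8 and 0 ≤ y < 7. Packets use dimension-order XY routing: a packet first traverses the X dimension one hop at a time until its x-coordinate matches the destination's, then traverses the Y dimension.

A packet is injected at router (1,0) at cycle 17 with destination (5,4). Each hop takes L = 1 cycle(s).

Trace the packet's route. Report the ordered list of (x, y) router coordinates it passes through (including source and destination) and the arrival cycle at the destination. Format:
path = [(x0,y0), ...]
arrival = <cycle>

#0 — 1,0 | c17
#1 — 2,0 | c18 | E
#2 — 3,0 | c19 | E
#3 — 4,0 | c20 | E
#4 — 5,0 | c21 | E
#5 — 5,1 | c22 | N
#6 — 5,2 | c23 | N
#7 — 5,3 | c24 | N
#8 — 5,4 | c25 | N

path = [(1,0), (2,0), (3,0), (4,0), (5,0), (5,1), (5,2), (5,3), (5,4)]
arrival = 25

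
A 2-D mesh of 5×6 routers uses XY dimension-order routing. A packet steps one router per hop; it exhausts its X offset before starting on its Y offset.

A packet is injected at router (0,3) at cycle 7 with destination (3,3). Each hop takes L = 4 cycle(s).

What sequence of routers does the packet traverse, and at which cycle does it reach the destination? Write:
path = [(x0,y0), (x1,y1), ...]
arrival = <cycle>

path = [(0,3), (1,3), (2,3), (3,3)]
arrival = 19

hop 0: (0,3) @ cyc 7
hop 1: (1,3) @ cyc 11  [E]
hop 2: (2,3) @ cyc 15  [E]
hop 3: (3,3) @ cyc 19  [E]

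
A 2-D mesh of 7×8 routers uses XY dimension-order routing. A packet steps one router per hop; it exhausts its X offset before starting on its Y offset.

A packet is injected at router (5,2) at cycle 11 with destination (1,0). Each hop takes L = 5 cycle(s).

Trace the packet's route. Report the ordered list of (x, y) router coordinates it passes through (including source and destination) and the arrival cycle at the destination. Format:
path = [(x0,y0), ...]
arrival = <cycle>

hop 0: (5,2) @ cyc 11
hop 1: (4,2) @ cyc 16  [W]
hop 2: (3,2) @ cyc 21  [W]
hop 3: (2,2) @ cyc 26  [W]
hop 4: (1,2) @ cyc 31  [W]
hop 5: (1,1) @ cyc 36  [S]
hop 6: (1,0) @ cyc 41  [S]

path = [(5,2), (4,2), (3,2), (2,2), (1,2), (1,1), (1,0)]
arrival = 41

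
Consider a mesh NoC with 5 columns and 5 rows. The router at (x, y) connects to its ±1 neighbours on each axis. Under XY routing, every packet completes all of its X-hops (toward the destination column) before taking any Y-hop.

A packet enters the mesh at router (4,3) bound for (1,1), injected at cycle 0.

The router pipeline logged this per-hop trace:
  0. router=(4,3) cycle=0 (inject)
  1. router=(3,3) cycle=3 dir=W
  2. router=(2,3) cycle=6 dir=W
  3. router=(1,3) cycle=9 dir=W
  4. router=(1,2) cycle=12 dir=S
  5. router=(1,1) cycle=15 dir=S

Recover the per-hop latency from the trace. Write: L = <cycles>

cyc[1] − cyc[0] = 3 − 0 = 3.
Per-hop latency L = Δcyc = 3.

L = 3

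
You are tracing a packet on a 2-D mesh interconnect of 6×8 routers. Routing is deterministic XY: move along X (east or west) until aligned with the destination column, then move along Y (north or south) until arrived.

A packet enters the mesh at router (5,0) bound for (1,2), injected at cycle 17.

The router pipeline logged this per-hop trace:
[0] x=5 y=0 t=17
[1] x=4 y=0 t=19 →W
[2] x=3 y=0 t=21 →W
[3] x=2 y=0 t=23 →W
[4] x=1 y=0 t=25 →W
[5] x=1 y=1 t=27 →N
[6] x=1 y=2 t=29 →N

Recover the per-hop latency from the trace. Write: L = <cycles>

L = 2

cyc[1] − cyc[0] = 19 − 17 = 2.
That increment is L by definition: L = 2.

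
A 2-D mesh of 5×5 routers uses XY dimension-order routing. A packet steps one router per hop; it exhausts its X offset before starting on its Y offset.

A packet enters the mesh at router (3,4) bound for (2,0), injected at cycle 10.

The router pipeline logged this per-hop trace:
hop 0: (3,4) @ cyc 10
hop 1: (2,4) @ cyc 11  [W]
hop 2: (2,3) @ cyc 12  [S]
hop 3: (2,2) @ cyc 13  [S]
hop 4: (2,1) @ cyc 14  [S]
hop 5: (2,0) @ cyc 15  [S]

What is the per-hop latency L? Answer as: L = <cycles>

L = 1

cyc[1] − cyc[0] = 11 − 10 = 1.
Per-hop latency L = Δcyc = 1.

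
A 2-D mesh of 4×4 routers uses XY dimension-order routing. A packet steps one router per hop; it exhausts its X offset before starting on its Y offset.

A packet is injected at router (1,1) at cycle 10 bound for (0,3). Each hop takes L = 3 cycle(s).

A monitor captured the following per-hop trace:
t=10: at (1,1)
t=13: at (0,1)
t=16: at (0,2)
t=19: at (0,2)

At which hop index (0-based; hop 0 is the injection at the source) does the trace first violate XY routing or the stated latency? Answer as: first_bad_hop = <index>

first_bad_hop = 3

check 1→ d=(-1,0) cyc+3: ok
check 2→ d=(0,1) cyc+3: ok
check 3→ d=(0,0) cyc+3: BAD: non-unit step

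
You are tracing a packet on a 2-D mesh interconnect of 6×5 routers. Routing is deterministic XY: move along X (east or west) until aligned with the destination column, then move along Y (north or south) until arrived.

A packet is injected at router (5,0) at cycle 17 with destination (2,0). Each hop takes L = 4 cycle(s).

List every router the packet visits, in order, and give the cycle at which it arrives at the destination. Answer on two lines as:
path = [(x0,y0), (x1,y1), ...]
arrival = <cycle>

path = [(5,0), (4,0), (3,0), (2,0)]
arrival = 29

hop 0: (5,0) @ cyc 17
hop 1: (4,0) @ cyc 21  [W]
hop 2: (3,0) @ cyc 25  [W]
hop 3: (2,0) @ cyc 29  [W]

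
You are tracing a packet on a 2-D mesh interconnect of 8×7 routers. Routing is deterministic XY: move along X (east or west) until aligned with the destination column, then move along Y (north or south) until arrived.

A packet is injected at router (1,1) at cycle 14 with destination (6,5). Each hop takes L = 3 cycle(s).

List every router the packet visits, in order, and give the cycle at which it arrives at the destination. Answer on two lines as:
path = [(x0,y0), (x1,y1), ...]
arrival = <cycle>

t=14: at (1,1)
t=17: at (2,1) after E
t=20: at (3,1) after E
t=23: at (4,1) after E
t=26: at (5,1) after E
t=29: at (6,1) after E
t=32: at (6,2) after N
t=35: at (6,3) after N
t=38: at (6,4) after N
t=41: at (6,5) after N

path = [(1,1), (2,1), (3,1), (4,1), (5,1), (6,1), (6,2), (6,3), (6,4), (6,5)]
arrival = 41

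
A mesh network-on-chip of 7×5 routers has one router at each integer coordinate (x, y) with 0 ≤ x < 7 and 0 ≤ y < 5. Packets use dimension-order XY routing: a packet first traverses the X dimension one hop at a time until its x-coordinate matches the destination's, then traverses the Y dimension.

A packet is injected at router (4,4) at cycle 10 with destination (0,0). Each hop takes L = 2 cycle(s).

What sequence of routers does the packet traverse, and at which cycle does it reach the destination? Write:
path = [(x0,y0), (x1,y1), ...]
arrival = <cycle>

path = [(4,4), (3,4), (2,4), (1,4), (0,4), (0,3), (0,2), (0,1), (0,0)]
arrival = 26

hop 0: (4,4) @ cyc 10
hop 1: (3,4) @ cyc 12  [W]
hop 2: (2,4) @ cyc 14  [W]
hop 3: (1,4) @ cyc 16  [W]
hop 4: (0,4) @ cyc 18  [W]
hop 5: (0,3) @ cyc 20  [S]
hop 6: (0,2) @ cyc 22  [S]
hop 7: (0,1) @ cyc 24  [S]
hop 8: (0,0) @ cyc 26  [S]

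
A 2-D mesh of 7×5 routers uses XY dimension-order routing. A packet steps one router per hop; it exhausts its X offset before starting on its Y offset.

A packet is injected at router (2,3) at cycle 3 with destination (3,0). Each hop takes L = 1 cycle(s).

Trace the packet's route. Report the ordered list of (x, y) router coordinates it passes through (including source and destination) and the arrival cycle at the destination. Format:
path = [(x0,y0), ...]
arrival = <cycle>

hop 0: (2,3) @ cyc 3
hop 1: (3,3) @ cyc 4  [E]
hop 2: (3,2) @ cyc 5  [S]
hop 3: (3,1) @ cyc 6  [S]
hop 4: (3,0) @ cyc 7  [S]

path = [(2,3), (3,3), (3,2), (3,1), (3,0)]
arrival = 7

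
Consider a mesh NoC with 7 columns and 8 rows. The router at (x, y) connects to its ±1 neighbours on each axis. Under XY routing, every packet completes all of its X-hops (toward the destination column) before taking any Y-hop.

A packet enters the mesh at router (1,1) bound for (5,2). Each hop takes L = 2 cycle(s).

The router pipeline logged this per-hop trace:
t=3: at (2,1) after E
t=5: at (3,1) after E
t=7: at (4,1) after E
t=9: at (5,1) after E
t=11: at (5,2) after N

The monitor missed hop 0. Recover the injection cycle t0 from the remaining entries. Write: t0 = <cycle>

t0 = 1

The first recorded entry is hop 1 at cycle 3.
So t0 = 3 − 1·2 = 1.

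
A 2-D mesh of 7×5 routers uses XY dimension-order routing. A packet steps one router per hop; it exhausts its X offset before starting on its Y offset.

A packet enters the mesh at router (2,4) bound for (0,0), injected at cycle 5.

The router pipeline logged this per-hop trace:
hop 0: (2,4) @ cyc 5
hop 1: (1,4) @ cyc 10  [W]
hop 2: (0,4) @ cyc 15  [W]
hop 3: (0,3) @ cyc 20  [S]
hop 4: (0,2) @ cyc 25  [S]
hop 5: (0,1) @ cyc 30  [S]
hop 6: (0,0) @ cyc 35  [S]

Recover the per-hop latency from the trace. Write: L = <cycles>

Between hops 0 and 1 the cycle counter advances 10 − 5 = 5.
Each hop adds L, hence L = 5.

L = 5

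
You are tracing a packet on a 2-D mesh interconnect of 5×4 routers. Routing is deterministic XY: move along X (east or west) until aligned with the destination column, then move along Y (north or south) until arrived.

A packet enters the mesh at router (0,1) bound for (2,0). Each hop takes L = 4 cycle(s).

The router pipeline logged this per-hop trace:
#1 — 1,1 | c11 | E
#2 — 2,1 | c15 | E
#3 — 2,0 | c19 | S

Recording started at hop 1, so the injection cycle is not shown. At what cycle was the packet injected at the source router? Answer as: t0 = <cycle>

Hop 1 reached at cycle 11; hop k is at t0 + k·L.
Therefore t0 = 11 − L = 7.

t0 = 7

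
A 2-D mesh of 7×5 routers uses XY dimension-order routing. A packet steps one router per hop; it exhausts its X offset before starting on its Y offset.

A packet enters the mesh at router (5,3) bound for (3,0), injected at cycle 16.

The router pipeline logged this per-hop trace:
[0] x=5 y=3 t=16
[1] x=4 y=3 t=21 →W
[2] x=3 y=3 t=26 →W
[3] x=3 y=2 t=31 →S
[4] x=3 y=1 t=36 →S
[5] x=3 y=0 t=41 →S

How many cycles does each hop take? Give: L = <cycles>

Δcyc across hop 0→1: 21 − 16 = 5.
One hop costs L cycles, so L = 5.

L = 5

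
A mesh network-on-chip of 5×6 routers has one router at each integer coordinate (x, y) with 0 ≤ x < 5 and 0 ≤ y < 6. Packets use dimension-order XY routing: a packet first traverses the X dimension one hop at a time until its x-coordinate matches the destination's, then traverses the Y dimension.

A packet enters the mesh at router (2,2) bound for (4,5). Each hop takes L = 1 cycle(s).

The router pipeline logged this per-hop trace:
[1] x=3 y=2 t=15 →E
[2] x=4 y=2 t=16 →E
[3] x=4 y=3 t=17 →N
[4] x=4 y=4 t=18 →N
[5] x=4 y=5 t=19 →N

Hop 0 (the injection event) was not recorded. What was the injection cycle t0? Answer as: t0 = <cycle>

t0 = 14

cyc[1] = 15 and cyc[k] = t0 + k·L for every k.
So t0 = 15 − 1·1 = 14.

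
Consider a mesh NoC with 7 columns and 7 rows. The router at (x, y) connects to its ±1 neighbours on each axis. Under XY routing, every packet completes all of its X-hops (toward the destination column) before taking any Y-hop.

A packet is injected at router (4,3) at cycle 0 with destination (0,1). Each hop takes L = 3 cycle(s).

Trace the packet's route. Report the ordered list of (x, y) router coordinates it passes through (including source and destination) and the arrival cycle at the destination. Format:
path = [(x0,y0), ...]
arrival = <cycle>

src (4,3)  cyc=0
W→(3,3)  cyc=3
W→(2,3)  cyc=6
W→(1,3)  cyc=9
W→(0,3)  cyc=12
S→(0,2)  cyc=15
S→(0,1)  cyc=18

path = [(4,3), (3,3), (2,3), (1,3), (0,3), (0,2), (0,1)]
arrival = 18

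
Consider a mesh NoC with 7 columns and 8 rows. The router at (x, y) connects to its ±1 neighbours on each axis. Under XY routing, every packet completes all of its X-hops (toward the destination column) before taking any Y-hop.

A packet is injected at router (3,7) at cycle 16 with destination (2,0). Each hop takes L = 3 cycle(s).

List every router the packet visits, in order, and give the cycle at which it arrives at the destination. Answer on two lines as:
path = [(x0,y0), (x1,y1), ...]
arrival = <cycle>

src (3,7)  cyc=16
W→(2,7)  cyc=19
S→(2,6)  cyc=22
S→(2,5)  cyc=25
S→(2,4)  cyc=28
S→(2,3)  cyc=31
S→(2,2)  cyc=34
S→(2,1)  cyc=37
S→(2,0)  cyc=40

path = [(3,7), (2,7), (2,6), (2,5), (2,4), (2,3), (2,2), (2,1), (2,0)]
arrival = 40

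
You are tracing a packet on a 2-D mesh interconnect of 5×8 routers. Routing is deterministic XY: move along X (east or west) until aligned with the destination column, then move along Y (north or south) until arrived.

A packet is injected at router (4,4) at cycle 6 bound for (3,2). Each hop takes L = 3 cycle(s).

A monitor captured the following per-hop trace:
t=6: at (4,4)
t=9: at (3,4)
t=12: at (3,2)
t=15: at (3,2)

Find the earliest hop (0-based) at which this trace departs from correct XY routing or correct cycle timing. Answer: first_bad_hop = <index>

first_bad_hop = 2

  1: Δx=-1 Δy=+0 Δt=3 [ok]
  2: Δx=+0 Δy=-2 Δt=3 [BAD: non-unit step]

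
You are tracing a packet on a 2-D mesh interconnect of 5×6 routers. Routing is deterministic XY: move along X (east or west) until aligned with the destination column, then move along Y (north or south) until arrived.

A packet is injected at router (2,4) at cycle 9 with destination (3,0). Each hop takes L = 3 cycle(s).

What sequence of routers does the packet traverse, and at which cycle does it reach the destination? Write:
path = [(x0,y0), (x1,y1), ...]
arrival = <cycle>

t=9: at (2,4)
t=12: at (3,4) after E
t=15: at (3,3) after S
t=18: at (3,2) after S
t=21: at (3,1) after S
t=24: at (3,0) after S

path = [(2,4), (3,4), (3,3), (3,2), (3,1), (3,0)]
arrival = 24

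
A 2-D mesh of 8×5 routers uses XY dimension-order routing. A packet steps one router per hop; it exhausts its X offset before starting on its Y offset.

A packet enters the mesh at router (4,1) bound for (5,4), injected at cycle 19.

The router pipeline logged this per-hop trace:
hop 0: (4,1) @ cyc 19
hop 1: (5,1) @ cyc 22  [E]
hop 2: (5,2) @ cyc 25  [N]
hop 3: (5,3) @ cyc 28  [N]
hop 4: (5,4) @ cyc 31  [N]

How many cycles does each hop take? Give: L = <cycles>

cyc[1] − cyc[0] = 22 − 19 = 3.
Per-hop latency L = Δcyc = 3.

L = 3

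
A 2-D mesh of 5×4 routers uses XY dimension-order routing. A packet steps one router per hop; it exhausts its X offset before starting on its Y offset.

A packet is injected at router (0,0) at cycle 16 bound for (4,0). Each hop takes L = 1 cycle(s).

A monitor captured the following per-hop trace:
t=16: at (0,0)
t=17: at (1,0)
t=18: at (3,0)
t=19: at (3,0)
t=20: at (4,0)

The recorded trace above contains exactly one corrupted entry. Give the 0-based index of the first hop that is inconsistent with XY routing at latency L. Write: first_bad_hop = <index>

first_bad_hop = 2

  1: Δx=+1 Δy=+0 Δt=1 [ok]
  2: Δx=+2 Δy=+0 Δt=1 [BAD: non-unit step]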